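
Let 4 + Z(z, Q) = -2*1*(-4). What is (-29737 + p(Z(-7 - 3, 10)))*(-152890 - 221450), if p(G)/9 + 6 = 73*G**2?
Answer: 7216900860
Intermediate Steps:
Z(z, Q) = 4 (Z(z, Q) = -4 - 2*1*(-4) = -4 - 2*(-4) = -4 + 8 = 4)
p(G) = -54 + 657*G**2 (p(G) = -54 + 9*(73*G**2) = -54 + 657*G**2)
(-29737 + p(Z(-7 - 3, 10)))*(-152890 - 221450) = (-29737 + (-54 + 657*4**2))*(-152890 - 221450) = (-29737 + (-54 + 657*16))*(-374340) = (-29737 + (-54 + 10512))*(-374340) = (-29737 + 10458)*(-374340) = -19279*(-374340) = 7216900860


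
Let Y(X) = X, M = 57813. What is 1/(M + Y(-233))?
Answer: 1/57580 ≈ 1.7367e-5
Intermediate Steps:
1/(M + Y(-233)) = 1/(57813 - 233) = 1/57580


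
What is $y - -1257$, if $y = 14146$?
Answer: $15403$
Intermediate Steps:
$y - -1257 = 14146 - -1257 = 14146 + 1257 = 15403$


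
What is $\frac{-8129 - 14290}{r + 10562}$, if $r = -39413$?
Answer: $\frac{7473}{9617} \approx 0.77706$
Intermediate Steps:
$\frac{-8129 - 14290}{r + 10562} = \frac{-8129 - 14290}{-39413 + 10562} = - \frac{22419}{-28851} = \left(-22419\right) \left(- \frac{1}{28851}\right) = \frac{7473}{9617}$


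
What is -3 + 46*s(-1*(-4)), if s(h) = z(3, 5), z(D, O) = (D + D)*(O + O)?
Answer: 2757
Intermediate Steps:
z(D, O) = 4*D*O (z(D, O) = (2*D)*(2*O) = 4*D*O)
s(h) = 60 (s(h) = 4*3*5 = 60)
-3 + 46*s(-1*(-4)) = -3 + 46*60 = -3 + 2760 = 2757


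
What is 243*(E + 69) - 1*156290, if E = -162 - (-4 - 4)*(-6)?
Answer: -190553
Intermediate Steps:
E = -210 (E = -162 - (-8)*(-6) = -162 - 1*48 = -162 - 48 = -210)
243*(E + 69) - 1*156290 = 243*(-210 + 69) - 1*156290 = 243*(-141) - 156290 = -34263 - 156290 = -190553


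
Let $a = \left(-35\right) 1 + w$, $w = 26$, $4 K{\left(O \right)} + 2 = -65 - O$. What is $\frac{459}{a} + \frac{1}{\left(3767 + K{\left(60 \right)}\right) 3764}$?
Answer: $- \frac{717033530}{14059481} \approx -51.0$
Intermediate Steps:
$K{\left(O \right)} = - \frac{67}{4} - \frac{O}{4}$ ($K{\left(O \right)} = - \frac{1}{2} + \frac{-65 - O}{4} = - \frac{1}{2} - \left(\frac{65}{4} + \frac{O}{4}\right) = - \frac{67}{4} - \frac{O}{4}$)
$a = -9$ ($a = \left(-35\right) 1 + 26 = -35 + 26 = -9$)
$\frac{459}{a} + \frac{1}{\left(3767 + K{\left(60 \right)}\right) 3764} = \frac{459}{-9} + \frac{1}{\left(3767 - \frac{127}{4}\right) 3764} = 459 \left(- \frac{1}{9}\right) + \frac{1}{3767 - \frac{127}{4}} \cdot \frac{1}{3764} = -51 + \frac{1}{3767 - \frac{127}{4}} \cdot \frac{1}{3764} = -51 + \frac{1}{\frac{14941}{4}} \cdot \frac{1}{3764} = -51 + \frac{4}{14941} \cdot \frac{1}{3764} = -51 + \frac{1}{14059481} = - \frac{717033530}{14059481}$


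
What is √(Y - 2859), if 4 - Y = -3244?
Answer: √389 ≈ 19.723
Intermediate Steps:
Y = 3248 (Y = 4 - 1*(-3244) = 4 + 3244 = 3248)
√(Y - 2859) = √(3248 - 2859) = √389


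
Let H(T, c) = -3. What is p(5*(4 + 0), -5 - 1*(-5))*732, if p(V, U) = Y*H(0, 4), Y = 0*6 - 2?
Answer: 4392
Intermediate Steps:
Y = -2 (Y = 0 - 2 = -2)
p(V, U) = 6 (p(V, U) = -2*(-3) = 6)
p(5*(4 + 0), -5 - 1*(-5))*732 = 6*732 = 4392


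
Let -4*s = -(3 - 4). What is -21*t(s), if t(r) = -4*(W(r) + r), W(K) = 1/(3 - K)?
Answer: 63/13 ≈ 4.8462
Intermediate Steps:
s = -¼ (s = -(-1)*(3 - 4)/4 = -(-1)*(-1)/4 = -¼*1 = -¼ ≈ -0.25000)
t(r) = -4*r + 4/(-3 + r) (t(r) = -4*(-1/(-3 + r) + r) = -4*(r - 1/(-3 + r)) = -4*r + 4/(-3 + r))
-21*t(s) = -84*(1 - 1*(-¼)*(-3 - ¼))/(-3 - ¼) = -84*(1 - 1*(-¼)*(-13/4))/(-13/4) = -84*(-4)*(1 - 13/16)/13 = -84*(-4)*3/(13*16) = -21*(-3/13) = 63/13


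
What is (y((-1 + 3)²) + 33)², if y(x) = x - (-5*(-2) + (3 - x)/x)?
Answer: 11881/16 ≈ 742.56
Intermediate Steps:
y(x) = -10 + x - (3 - x)/x (y(x) = x - (10 + (3 - x)/x) = x + (-10 - (3 - x)/x) = -10 + x - (3 - x)/x)
(y((-1 + 3)²) + 33)² = ((-9 + (-1 + 3)² - 3/(-1 + 3)²) + 33)² = ((-9 + 2² - 3/(2²)) + 33)² = ((-9 + 4 - 3/4) + 33)² = ((-9 + 4 - 3*¼) + 33)² = ((-9 + 4 - ¾) + 33)² = (-23/4 + 33)² = (109/4)² = 11881/16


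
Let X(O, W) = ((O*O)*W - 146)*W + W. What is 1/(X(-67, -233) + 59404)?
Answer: 1/243796510 ≈ 4.1018e-9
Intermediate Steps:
X(O, W) = W + W*(-146 + W*O²) (X(O, W) = (O²*W - 146)*W + W = (W*O² - 146)*W + W = (-146 + W*O²)*W + W = W*(-146 + W*O²) + W = W + W*(-146 + W*O²))
1/(X(-67, -233) + 59404) = 1/(-233*(-145 - 233*(-67)²) + 59404) = 1/(-233*(-145 - 233*4489) + 59404) = 1/(-233*(-145 - 1045937) + 59404) = 1/(-233*(-1046082) + 59404) = 1/(243737106 + 59404) = 1/243796510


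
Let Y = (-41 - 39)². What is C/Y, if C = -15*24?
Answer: -9/160 ≈ -0.056250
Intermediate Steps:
C = -360
Y = 6400 (Y = (-80)² = 6400)
C/Y = -360/6400 = -360*1/6400 = -9/160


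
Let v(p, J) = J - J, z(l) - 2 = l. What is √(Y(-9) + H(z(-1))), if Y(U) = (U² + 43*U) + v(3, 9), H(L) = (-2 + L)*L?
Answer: I*√307 ≈ 17.521*I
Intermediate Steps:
z(l) = 2 + l
v(p, J) = 0
H(L) = L*(-2 + L)
Y(U) = U² + 43*U (Y(U) = (U² + 43*U) + 0 = U² + 43*U)
√(Y(-9) + H(z(-1))) = √(-9*(43 - 9) + (2 - 1)*(-2 + (2 - 1))) = √(-9*34 + 1*(-2 + 1)) = √(-306 + 1*(-1)) = √(-306 - 1) = √(-307) = I*√307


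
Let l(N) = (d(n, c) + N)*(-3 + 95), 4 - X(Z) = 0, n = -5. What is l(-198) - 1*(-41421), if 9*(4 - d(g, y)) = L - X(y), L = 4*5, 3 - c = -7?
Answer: 210685/9 ≈ 23409.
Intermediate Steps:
c = 10 (c = 3 - 1*(-7) = 3 + 7 = 10)
X(Z) = 4 (X(Z) = 4 - 1*0 = 4 + 0 = 4)
L = 20
d(g, y) = 20/9 (d(g, y) = 4 - (20 - 1*4)/9 = 4 - (20 - 4)/9 = 4 - ⅑*16 = 4 - 16/9 = 20/9)
l(N) = 1840/9 + 92*N (l(N) = (20/9 + N)*(-3 + 95) = (20/9 + N)*92 = 1840/9 + 92*N)
l(-198) - 1*(-41421) = (1840/9 + 92*(-198)) - 1*(-41421) = (1840/9 - 18216) + 41421 = -162104/9 + 41421 = 210685/9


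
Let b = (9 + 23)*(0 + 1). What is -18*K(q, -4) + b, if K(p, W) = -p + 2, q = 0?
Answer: -4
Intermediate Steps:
K(p, W) = 2 - p
b = 32 (b = 32*1 = 32)
-18*K(q, -4) + b = -18*(2 - 1*0) + 32 = -18*(2 + 0) + 32 = -18*2 + 32 = -36 + 32 = -4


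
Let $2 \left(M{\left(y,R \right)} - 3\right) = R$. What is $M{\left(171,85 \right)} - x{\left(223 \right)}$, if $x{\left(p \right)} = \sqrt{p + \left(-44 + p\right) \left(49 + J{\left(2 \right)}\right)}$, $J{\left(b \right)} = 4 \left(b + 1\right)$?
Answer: $\frac{91}{2} - 3 \sqrt{1238} \approx -60.056$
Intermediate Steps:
$J{\left(b \right)} = 4 + 4 b$ ($J{\left(b \right)} = 4 \left(1 + b\right) = 4 + 4 b$)
$M{\left(y,R \right)} = 3 + \frac{R}{2}$
$x{\left(p \right)} = \sqrt{-2684 + 62 p}$ ($x{\left(p \right)} = \sqrt{p + \left(-44 + p\right) \left(49 + \left(4 + 4 \cdot 2\right)\right)} = \sqrt{p + \left(-44 + p\right) \left(49 + \left(4 + 8\right)\right)} = \sqrt{p + \left(-44 + p\right) \left(49 + 12\right)} = \sqrt{p + \left(-44 + p\right) 61} = \sqrt{p + \left(-2684 + 61 p\right)} = \sqrt{-2684 + 62 p}$)
$M{\left(171,85 \right)} - x{\left(223 \right)} = \left(3 + \frac{1}{2} \cdot 85\right) - \sqrt{-2684 + 62 \cdot 223} = \left(3 + \frac{85}{2}\right) - \sqrt{-2684 + 13826} = \frac{91}{2} - \sqrt{11142} = \frac{91}{2} - 3 \sqrt{1238}$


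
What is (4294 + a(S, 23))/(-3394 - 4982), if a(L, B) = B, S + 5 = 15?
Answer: -1439/2792 ≈ -0.51540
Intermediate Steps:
S = 10 (S = -5 + 15 = 10)
(4294 + a(S, 23))/(-3394 - 4982) = (4294 + 23)/(-3394 - 4982) = 4317/(-8376) = 4317*(-1/8376) = -1439/2792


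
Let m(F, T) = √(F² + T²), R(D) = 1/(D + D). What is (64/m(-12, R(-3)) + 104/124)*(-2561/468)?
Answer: -2561/558 - 6304*√5185/15555 ≈ -33.772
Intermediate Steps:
R(D) = 1/(2*D)
(64/m(-12, R(-3)) + 104/124)*(-2561/468) = (64/(√((-12)² + ((½)/(-3))²)) + 104/124)*(-2561/468) = (64/(√(144 + ((½)*(-⅓))²)) + 104*(1/124))*(-2561*1/468) = (64/(√(144 + (-⅙)²)) + 26/31)*(-197/36) = (64/(√(144 + 1/36)) + 26/31)*(-197/36) = (64/(√(5185/36)) + 26/31)*(-197/36) = (64/((√5185/6)) + 26/31)*(-197/36) = (64*(6*√5185/5185) + 26/31)*(-197/36) = (384*√5185/5185 + 26/31)*(-197/36) = (26/31 + 384*√5185/5185)*(-197/36) = -2561/558 - 6304*√5185/15555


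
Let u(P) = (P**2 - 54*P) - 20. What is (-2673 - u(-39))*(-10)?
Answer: 62800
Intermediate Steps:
u(P) = -20 + P**2 - 54*P
(-2673 - u(-39))*(-10) = (-2673 - (-20 + (-39)**2 - 54*(-39)))*(-10) = (-2673 - (-20 + 1521 + 2106))*(-10) = (-2673 - 1*3607)*(-10) = (-2673 - 3607)*(-10) = -6280*(-10) = 62800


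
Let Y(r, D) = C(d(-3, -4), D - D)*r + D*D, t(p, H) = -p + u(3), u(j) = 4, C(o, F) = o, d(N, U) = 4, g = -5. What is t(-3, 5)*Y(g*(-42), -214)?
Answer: 326452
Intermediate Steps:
t(p, H) = 4 - p (t(p, H) = -p + 4 = 4 - p)
Y(r, D) = D² + 4*r (Y(r, D) = 4*r + D*D = 4*r + D² = D² + 4*r)
t(-3, 5)*Y(g*(-42), -214) = (4 - 1*(-3))*((-214)² + 4*(-5*(-42))) = (4 + 3)*(45796 + 4*210) = 7*(45796 + 840) = 7*46636 = 326452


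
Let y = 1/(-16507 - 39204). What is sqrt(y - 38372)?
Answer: I*sqrt(119095772027523)/55711 ≈ 195.89*I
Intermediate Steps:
y = -1/55711 (y = 1/(-55711) = -1/55711 ≈ -1.7950e-5)
sqrt(y - 38372) = sqrt(-1/55711 - 38372) = sqrt(-2137742493/55711) = I*sqrt(119095772027523)/55711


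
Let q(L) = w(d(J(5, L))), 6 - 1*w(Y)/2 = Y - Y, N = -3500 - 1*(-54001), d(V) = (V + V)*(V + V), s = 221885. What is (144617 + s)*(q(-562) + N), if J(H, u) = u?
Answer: 18513115526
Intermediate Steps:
d(V) = 4*V² (d(V) = (2*V)*(2*V) = 4*V²)
N = 50501 (N = -3500 + 54001 = 50501)
w(Y) = 12 (w(Y) = 12 - 2*(Y - Y) = 12 - 2*0 = 12 + 0 = 12)
q(L) = 12
(144617 + s)*(q(-562) + N) = (144617 + 221885)*(12 + 50501) = 366502*50513 = 18513115526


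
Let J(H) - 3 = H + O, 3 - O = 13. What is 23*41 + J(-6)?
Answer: 930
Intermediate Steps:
O = -10 (O = 3 - 1*13 = 3 - 13 = -10)
J(H) = -7 + H (J(H) = 3 + (H - 10) = 3 + (-10 + H) = -7 + H)
23*41 + J(-6) = 23*41 + (-7 - 6) = 943 - 13 = 930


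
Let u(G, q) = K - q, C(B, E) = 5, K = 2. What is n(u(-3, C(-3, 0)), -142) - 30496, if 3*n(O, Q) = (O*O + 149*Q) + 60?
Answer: -112577/3 ≈ -37526.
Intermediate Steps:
u(G, q) = 2 - q
n(O, Q) = 20 + O**2/3 + 149*Q/3 (n(O, Q) = ((O*O + 149*Q) + 60)/3 = ((O**2 + 149*Q) + 60)/3 = (60 + O**2 + 149*Q)/3 = 20 + O**2/3 + 149*Q/3)
n(u(-3, C(-3, 0)), -142) - 30496 = (20 + (2 - 1*5)**2/3 + (149/3)*(-142)) - 30496 = (20 + (2 - 5)**2/3 - 21158/3) - 30496 = (20 + (1/3)*(-3)**2 - 21158/3) - 30496 = (20 + (1/3)*9 - 21158/3) - 30496 = (20 + 3 - 21158/3) - 30496 = -21089/3 - 30496 = -112577/3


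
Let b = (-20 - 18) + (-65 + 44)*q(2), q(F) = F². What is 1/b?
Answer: -1/122 ≈ -0.0081967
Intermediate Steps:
b = -122 (b = (-20 - 18) + (-65 + 44)*2² = -38 - 21*4 = -38 - 84 = -122)
1/b = 1/(-122) = -1/122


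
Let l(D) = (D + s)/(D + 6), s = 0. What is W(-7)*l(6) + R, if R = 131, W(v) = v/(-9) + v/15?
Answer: 5902/45 ≈ 131.16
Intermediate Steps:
W(v) = -2*v/45 (W(v) = v*(-1/9) + v*(1/15) = -v/9 + v/15 = -2*v/45)
l(D) = D/(6 + D) (l(D) = (D + 0)/(D + 6) = D/(6 + D))
W(-7)*l(6) + R = (-2/45*(-7))*(6/(6 + 6)) + 131 = 14*(6/12)/45 + 131 = 14*(6*(1/12))/45 + 131 = (14/45)*(1/2) + 131 = 7/45 + 131 = 5902/45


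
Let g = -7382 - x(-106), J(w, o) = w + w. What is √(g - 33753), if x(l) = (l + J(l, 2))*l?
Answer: I*√74843 ≈ 273.57*I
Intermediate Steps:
J(w, o) = 2*w
x(l) = 3*l² (x(l) = (l + 2*l)*l = (3*l)*l = 3*l²)
g = -41090 (g = -7382 - 3*(-106)² = -7382 - 3*11236 = -7382 - 1*33708 = -7382 - 33708 = -41090)
√(g - 33753) = √(-41090 - 33753) = √(-74843) = I*√74843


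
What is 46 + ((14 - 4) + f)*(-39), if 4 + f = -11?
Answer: 241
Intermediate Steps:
f = -15 (f = -4 - 11 = -15)
46 + ((14 - 4) + f)*(-39) = 46 + ((14 - 4) - 15)*(-39) = 46 + (10 - 15)*(-39) = 46 - 5*(-39) = 46 + 195 = 241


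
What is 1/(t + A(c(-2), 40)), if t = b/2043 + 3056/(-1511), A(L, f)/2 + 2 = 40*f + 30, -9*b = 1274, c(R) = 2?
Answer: 27782757/90402541106 ≈ 0.00030732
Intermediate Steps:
b = -1274/9 (b = -⅑*1274 = -1274/9 ≈ -141.56)
A(L, f) = 56 + 80*f (A(L, f) = -4 + 2*(40*f + 30) = -4 + 2*(30 + 40*f) = -4 + (60 + 80*f) = 56 + 80*f)
t = -58115686/27782757 (t = -1274/9/2043 + 3056/(-1511) = -1274/9*1/2043 + 3056*(-1/1511) = -1274/18387 - 3056/1511 = -58115686/27782757 ≈ -2.0918)
1/(t + A(c(-2), 40)) = 1/(-58115686/27782757 + (56 + 80*40)) = 1/(-58115686/27782757 + (56 + 3200)) = 1/(-58115686/27782757 + 3256) = 1/(90402541106/27782757) = 27782757/90402541106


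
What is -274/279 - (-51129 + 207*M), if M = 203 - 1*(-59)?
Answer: -866569/279 ≈ -3106.0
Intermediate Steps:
M = 262 (M = 203 + 59 = 262)
-274/279 - (-51129 + 207*M) = -274/279 - 207/(1/(-247 + 262)) = -274*1/279 - 207/(1/15) = -274/279 - 207/1/15 = -274/279 - 207*15 = -274/279 - 3105 = -866569/279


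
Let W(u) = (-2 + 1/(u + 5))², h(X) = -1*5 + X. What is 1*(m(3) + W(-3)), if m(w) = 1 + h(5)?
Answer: 13/4 ≈ 3.2500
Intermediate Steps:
h(X) = -5 + X
W(u) = (-2 + 1/(5 + u))²
m(w) = 1 (m(w) = 1 + (-5 + 5) = 1 + 0 = 1)
1*(m(3) + W(-3)) = 1*(1 + (9 + 2*(-3))²/(5 - 3)²) = 1*(1 + (9 - 6)²/2²) = 1*(1 + (¼)*3²) = 1*(1 + (¼)*9) = 1*(1 + 9/4) = 1*(13/4) = 13/4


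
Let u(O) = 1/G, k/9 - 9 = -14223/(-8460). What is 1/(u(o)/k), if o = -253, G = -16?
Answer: -361452/235 ≈ -1538.1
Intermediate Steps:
k = 90363/940 (k = 81 + 9*(-14223/(-8460)) = 81 + 9*(-14223*(-1/8460)) = 81 + 9*(4741/2820) = 81 + 14223/940 = 90363/940 ≈ 96.131)
u(O) = -1/16 (u(O) = 1/(-16) = -1/16)
1/(u(o)/k) = 1/(-1/(16*90363/940)) = 1/(-1/16*940/90363) = 1/(-235/361452) = -361452/235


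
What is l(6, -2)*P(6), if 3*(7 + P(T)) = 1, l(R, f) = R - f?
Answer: -160/3 ≈ -53.333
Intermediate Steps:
P(T) = -20/3 (P(T) = -7 + (1/3)*1 = -7 + 1/3 = -20/3)
l(6, -2)*P(6) = (6 - 1*(-2))*(-20/3) = (6 + 2)*(-20/3) = 8*(-20/3) = -160/3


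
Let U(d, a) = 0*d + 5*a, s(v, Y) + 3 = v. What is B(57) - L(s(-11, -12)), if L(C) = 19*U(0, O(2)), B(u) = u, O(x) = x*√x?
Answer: 57 - 190*√2 ≈ -211.70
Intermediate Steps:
s(v, Y) = -3 + v
O(x) = x^(3/2)
U(d, a) = 5*a (U(d, a) = 0 + 5*a = 5*a)
L(C) = 190*√2 (L(C) = 19*(5*2^(3/2)) = 19*(5*(2*√2)) = 19*(10*√2) = 190*√2)
B(57) - L(s(-11, -12)) = 57 - 190*√2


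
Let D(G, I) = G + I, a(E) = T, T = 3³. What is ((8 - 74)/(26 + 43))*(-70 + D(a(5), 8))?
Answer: 770/23 ≈ 33.478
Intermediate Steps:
T = 27
a(E) = 27
((8 - 74)/(26 + 43))*(-70 + D(a(5), 8)) = ((8 - 74)/(26 + 43))*(-70 + (27 + 8)) = (-66/69)*(-70 + 35) = -66*1/69*(-35) = -22/23*(-35) = 770/23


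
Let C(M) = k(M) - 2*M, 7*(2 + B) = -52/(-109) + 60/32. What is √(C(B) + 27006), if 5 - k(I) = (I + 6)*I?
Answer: 3*√2282972111/872 ≈ 164.38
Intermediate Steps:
k(I) = 5 - I*(6 + I) (k(I) = 5 - (I + 6)*I = 5 - (6 + I)*I = 5 - I*(6 + I))
B = -1451/872 (B = -2 + (-52/(-109) + 60/32)/7 = -2 + (-52*(-1/109) + 60*(1/32))/7 = -2 + (52/109 + 15/8)/7 = -2 + (⅐)*(2051/872) = -2 + 293/872 = -1451/872 ≈ -1.6640)
C(M) = 5 - M² - 8*M (C(M) = (5 - M² - 6*M) - 2*M = 5 - M² - 8*M)
√(C(B) + 27006) = √((5 - (-1451/872)² - 8*(-1451/872)) + 27006) = √((5 - 1*2105401/760384 + 1451/109) + 27006) = √((5 - 2105401/760384 + 1451/109) + 27006) = √(11818695/760384 + 27006) = √(20546748999/760384) = 3*√2282972111/872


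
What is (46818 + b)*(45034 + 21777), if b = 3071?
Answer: 3333133979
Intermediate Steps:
(46818 + b)*(45034 + 21777) = (46818 + 3071)*(45034 + 21777) = 49889*66811 = 3333133979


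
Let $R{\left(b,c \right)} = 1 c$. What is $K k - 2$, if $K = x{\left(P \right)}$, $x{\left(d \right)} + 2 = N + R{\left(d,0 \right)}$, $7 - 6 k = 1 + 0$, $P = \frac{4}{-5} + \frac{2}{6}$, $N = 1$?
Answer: $-3$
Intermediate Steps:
$R{\left(b,c \right)} = c$
$P = - \frac{7}{15}$ ($P = 4 \left(- \frac{1}{5}\right) + 2 \cdot \frac{1}{6} = - \frac{4}{5} + \frac{1}{3} = - \frac{7}{15} \approx -0.46667$)
$k = 1$ ($k = \frac{7}{6} - \frac{1 + 0}{6} = \frac{7}{6} - \frac{1}{6} = 1$)
$x{\left(d \right)} = -1$ ($x{\left(d \right)} = -2 + \left(1 + 0\right) = -2 + 1 = -1$)
$K = -1$
$K k - 2 = \left(-1\right) 1 - 2 = -1 - 2 = -3$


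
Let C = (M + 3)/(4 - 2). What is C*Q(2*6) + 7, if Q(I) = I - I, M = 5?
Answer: 7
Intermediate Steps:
Q(I) = 0
C = 4 (C = (5 + 3)/(4 - 2) = 8/2 = 8*(½) = 4)
C*Q(2*6) + 7 = 4*0 + 7 = 0 + 7 = 7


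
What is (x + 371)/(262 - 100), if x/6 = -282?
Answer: -1321/162 ≈ -8.1543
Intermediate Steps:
x = -1692 (x = 6*(-282) = -1692)
(x + 371)/(262 - 100) = (-1692 + 371)/(262 - 100) = -1321/162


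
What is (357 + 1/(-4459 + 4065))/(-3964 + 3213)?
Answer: -140657/295894 ≈ -0.47536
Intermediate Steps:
(357 + 1/(-4459 + 4065))/(-3964 + 3213) = (357 + 1/(-394))/(-751) = (357 - 1/394)*(-1/751) = (140657/394)*(-1/751) = -140657/295894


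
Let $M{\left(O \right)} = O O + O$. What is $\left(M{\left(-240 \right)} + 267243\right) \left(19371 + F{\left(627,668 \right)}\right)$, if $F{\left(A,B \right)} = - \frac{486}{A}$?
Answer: $\frac{1314115319331}{209} \approx 6.2876 \cdot 10^{9}$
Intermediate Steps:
$M{\left(O \right)} = O + O^{2}$ ($M{\left(O \right)} = O^{2} + O = O + O^{2}$)
$\left(M{\left(-240 \right)} + 267243\right) \left(19371 + F{\left(627,668 \right)}\right) = \left(- 240 \left(1 - 240\right) + 267243\right) \left(19371 - \frac{486}{627}\right) = \left(\left(-240\right) \left(-239\right) + 267243\right) \left(19371 - \frac{162}{209}\right) = \left(57360 + 267243\right) \left(19371 - \frac{162}{209}\right) = 324603 \cdot \frac{4048377}{209} = \frac{1314115319331}{209}$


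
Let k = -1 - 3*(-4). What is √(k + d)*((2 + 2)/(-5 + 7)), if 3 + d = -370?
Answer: 2*I*√362 ≈ 38.053*I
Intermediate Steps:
d = -373 (d = -3 - 370 = -373)
k = 11 (k = -1 + 12 = 11)
√(k + d)*((2 + 2)/(-5 + 7)) = √(11 - 373)*((2 + 2)/(-5 + 7)) = √(-362)*(4/2) = (I*√362)*(4*(½)) = (I*√362)*2 = 2*I*√362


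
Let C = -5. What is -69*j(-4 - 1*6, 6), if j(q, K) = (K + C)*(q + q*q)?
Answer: -6210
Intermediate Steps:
j(q, K) = (-5 + K)*(q + q²) (j(q, K) = (K - 5)*(q + q*q) = (-5 + K)*(q + q²))
-69*j(-4 - 1*6, 6) = -69*(-4 - 1*6)*(-5 + 6 - 5*(-4 - 1*6) + 6*(-4 - 1*6)) = -69*(-4 - 6)*(-5 + 6 - 5*(-4 - 6) + 6*(-4 - 6)) = -(-690)*(-5 + 6 - 5*(-10) + 6*(-10)) = -(-690)*(-5 + 6 + 50 - 60) = -(-690)*(-9) = -69*90 = -6210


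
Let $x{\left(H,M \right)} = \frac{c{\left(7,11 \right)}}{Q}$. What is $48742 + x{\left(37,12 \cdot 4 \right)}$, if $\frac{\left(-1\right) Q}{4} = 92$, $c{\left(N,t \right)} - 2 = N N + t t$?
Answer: $\frac{4484221}{92} \approx 48742.0$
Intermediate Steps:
$c{\left(N,t \right)} = 2 + N^{2} + t^{2}$ ($c{\left(N,t \right)} = 2 + \left(N N + t t\right) = 2 + \left(N^{2} + t^{2}\right) = 2 + N^{2} + t^{2}$)
$Q = -368$ ($Q = \left(-4\right) 92 = -368$)
$x{\left(H,M \right)} = - \frac{43}{92}$ ($x{\left(H,M \right)} = \frac{2 + 7^{2} + 11^{2}}{-368} = \left(2 + 49 + 121\right) \left(- \frac{1}{368}\right) = 172 \left(- \frac{1}{368}\right) = - \frac{43}{92}$)
$48742 + x{\left(37,12 \cdot 4 \right)} = 48742 - \frac{43}{92} = \frac{4484221}{92}$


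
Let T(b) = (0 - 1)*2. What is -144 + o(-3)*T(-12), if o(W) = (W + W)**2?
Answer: -216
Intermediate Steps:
o(W) = 4*W**2 (o(W) = (2*W)**2 = 4*W**2)
T(b) = -2 (T(b) = -1*2 = -2)
-144 + o(-3)*T(-12) = -144 + (4*(-3)**2)*(-2) = -144 + (4*9)*(-2) = -144 + 36*(-2) = -144 - 72 = -216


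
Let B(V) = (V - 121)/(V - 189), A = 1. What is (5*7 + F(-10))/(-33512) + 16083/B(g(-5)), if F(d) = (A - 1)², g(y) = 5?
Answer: 24792779801/971848 ≈ 25511.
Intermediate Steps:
B(V) = (-121 + V)/(-189 + V)
F(d) = 0 (F(d) = (1 - 1)² = 0² = 0)
(5*7 + F(-10))/(-33512) + 16083/B(g(-5)) = (5*7 + 0)/(-33512) + 16083/(((-121 + 5)/(-189 + 5))) = (35 + 0)*(-1/33512) + 16083/((-116/(-184))) = 35*(-1/33512) + 16083/((-1/184*(-116))) = -35/33512 + 16083/(29/46) = -35/33512 + 16083*(46/29) = -35/33512 + 739818/29 = 24792779801/971848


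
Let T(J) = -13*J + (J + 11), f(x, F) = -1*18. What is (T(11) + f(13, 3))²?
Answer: 19321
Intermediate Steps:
f(x, F) = -18
T(J) = 11 - 12*J (T(J) = -13*J + (11 + J) = 11 - 12*J)
(T(11) + f(13, 3))² = ((11 - 12*11) - 18)² = ((11 - 132) - 18)² = (-121 - 18)² = (-139)² = 19321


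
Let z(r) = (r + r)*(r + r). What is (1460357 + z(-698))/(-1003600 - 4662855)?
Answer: -3409173/5666455 ≈ -0.60164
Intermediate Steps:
z(r) = 4*r² (z(r) = (2*r)*(2*r) = 4*r²)
(1460357 + z(-698))/(-1003600 - 4662855) = (1460357 + 4*(-698)²)/(-1003600 - 4662855) = (1460357 + 4*487204)/(-5666455) = (1460357 + 1948816)*(-1/5666455) = 3409173*(-1/5666455) = -3409173/5666455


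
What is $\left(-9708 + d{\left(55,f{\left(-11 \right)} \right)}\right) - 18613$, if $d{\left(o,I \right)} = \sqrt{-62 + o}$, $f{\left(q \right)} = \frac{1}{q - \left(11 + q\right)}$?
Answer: $-28321 + i \sqrt{7} \approx -28321.0 + 2.6458 i$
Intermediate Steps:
$f{\left(q \right)} = - \frac{1}{11}$ ($f{\left(q \right)} = \frac{1}{-11} = - \frac{1}{11}$)
$\left(-9708 + d{\left(55,f{\left(-11 \right)} \right)}\right) - 18613 = \left(-9708 + \sqrt{-62 + 55}\right) - 18613 = \left(-9708 + \sqrt{-7}\right) - 18613 = \left(-9708 + i \sqrt{7}\right) - 18613 = -28321 + i \sqrt{7}$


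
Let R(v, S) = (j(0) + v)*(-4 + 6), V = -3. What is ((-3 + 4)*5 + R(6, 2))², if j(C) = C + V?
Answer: 121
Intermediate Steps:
j(C) = -3 + C (j(C) = C - 3 = -3 + C)
R(v, S) = -6 + 2*v (R(v, S) = ((-3 + 0) + v)*(-4 + 6) = (-3 + v)*2 = -6 + 2*v)
((-3 + 4)*5 + R(6, 2))² = ((-3 + 4)*5 + (-6 + 2*6))² = (1*5 + (-6 + 12))² = (5 + 6)² = 11² = 121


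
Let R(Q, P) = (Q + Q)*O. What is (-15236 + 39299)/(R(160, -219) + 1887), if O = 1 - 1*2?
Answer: 24063/1567 ≈ 15.356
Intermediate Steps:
O = -1 (O = 1 - 2 = -1)
R(Q, P) = -2*Q (R(Q, P) = (Q + Q)*(-1) = (2*Q)*(-1) = -2*Q)
(-15236 + 39299)/(R(160, -219) + 1887) = (-15236 + 39299)/(-2*160 + 1887) = 24063/(-320 + 1887) = 24063/1567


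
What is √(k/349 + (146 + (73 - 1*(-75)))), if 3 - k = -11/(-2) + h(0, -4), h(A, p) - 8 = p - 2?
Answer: √143231694/698 ≈ 17.146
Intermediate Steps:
h(A, p) = 6 + p (h(A, p) = 8 + (p - 2) = 8 + (-2 + p) = 6 + p)
k = -9/2 (k = 3 - (-11/(-2) + (6 - 4)) = 3 - (-11*(-1)/2 + 2) = 3 - (-1*(-11/2) + 2) = 3 - (11/2 + 2) = 3 - 1*15/2 = 3 - 15/2 = -9/2 ≈ -4.5000)
√(k/349 + (146 + (73 - 1*(-75)))) = √(-9/2/349 + (146 + (73 - 1*(-75)))) = √(-9/2*1/349 + (146 + (73 + 75))) = √(-9/698 + (146 + 148)) = √(-9/698 + 294) = √(205203/698) = √143231694/698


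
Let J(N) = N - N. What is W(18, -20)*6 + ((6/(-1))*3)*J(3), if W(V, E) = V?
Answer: 108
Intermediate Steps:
J(N) = 0
W(18, -20)*6 + ((6/(-1))*3)*J(3) = 18*6 + ((6/(-1))*3)*0 = 108 + ((6*(-1))*3)*0 = 108 - 6*3*0 = 108 - 18*0 = 108 + 0 = 108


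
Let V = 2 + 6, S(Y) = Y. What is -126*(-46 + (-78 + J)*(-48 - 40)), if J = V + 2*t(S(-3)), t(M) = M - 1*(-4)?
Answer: -748188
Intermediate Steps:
V = 8
t(M) = 4 + M (t(M) = M + 4 = 4 + M)
J = 10 (J = 8 + 2*(4 - 3) = 8 + 2*1 = 8 + 2 = 10)
-126*(-46 + (-78 + J)*(-48 - 40)) = -126*(-46 + (-78 + 10)*(-48 - 40)) = -126*(-46 - 68*(-88)) = -126*(-46 + 5984) = -126*5938 = -748188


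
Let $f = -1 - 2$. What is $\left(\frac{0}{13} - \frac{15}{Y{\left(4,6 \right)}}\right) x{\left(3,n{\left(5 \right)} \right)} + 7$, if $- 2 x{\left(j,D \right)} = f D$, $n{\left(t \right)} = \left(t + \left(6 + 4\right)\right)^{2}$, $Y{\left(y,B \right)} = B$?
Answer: $- \frac{3347}{4} \approx -836.75$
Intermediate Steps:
$n{\left(t \right)} = \left(10 + t\right)^{2}$ ($n{\left(t \right)} = \left(t + 10\right)^{2} = \left(10 + t\right)^{2}$)
$f = -3$
$x{\left(j,D \right)} = \frac{3 D}{2}$ ($x{\left(j,D \right)} = - \frac{\left(-3\right) D}{2} = \frac{3 D}{2}$)
$\left(\frac{0}{13} - \frac{15}{Y{\left(4,6 \right)}}\right) x{\left(3,n{\left(5 \right)} \right)} + 7 = \left(\frac{0}{13} - \frac{15}{6}\right) \frac{3 \left(10 + 5\right)^{2}}{2} + 7 = \left(0 \cdot \frac{1}{13} - \frac{5}{2}\right) \frac{3 \cdot 15^{2}}{2} + 7 = \left(0 - \frac{5}{2}\right) \frac{3}{2} \cdot 225 + 7 = \left(- \frac{5}{2}\right) \frac{675}{2} + 7 = - \frac{3375}{4} + 7 = - \frac{3347}{4}$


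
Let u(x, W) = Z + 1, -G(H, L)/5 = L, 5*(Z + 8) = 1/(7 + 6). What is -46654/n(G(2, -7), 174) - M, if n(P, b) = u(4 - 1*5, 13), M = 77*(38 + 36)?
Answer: 222809/227 ≈ 981.54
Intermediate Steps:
Z = -519/65 (Z = -8 + 1/(5*(7 + 6)) = -8 + (⅕)/13 = -8 + (⅕)*(1/13) = -8 + 1/65 = -519/65 ≈ -7.9846)
G(H, L) = -5*L
M = 5698 (M = 77*74 = 5698)
u(x, W) = -454/65 (u(x, W) = -519/65 + 1 = -454/65)
n(P, b) = -454/65
-46654/n(G(2, -7), 174) - M = -46654/(-454/65) - 1*5698 = -46654*(-65/454) - 5698 = 1516255/227 - 5698 = 222809/227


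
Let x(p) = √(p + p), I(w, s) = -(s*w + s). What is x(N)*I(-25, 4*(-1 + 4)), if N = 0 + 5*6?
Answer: 576*√15 ≈ 2230.8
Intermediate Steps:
I(w, s) = -s - s*w (I(w, s) = -(s + s*w) = -s - s*w)
N = 30 (N = 0 + 30 = 30)
x(p) = √2*√p (x(p) = √(2*p) = √2*√p)
x(N)*I(-25, 4*(-1 + 4)) = (√2*√30)*(-4*(-1 + 4)*(1 - 25)) = (2*√15)*(-1*4*3*(-24)) = (2*√15)*(-1*12*(-24)) = (2*√15)*288 = 576*√15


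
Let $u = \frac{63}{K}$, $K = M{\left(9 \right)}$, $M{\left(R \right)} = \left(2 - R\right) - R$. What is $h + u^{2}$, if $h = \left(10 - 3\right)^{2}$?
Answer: $\frac{16513}{256} \approx 64.504$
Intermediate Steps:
$M{\left(R \right)} = 2 - 2 R$
$K = -16$ ($K = 2 - 18 = -16$)
$h = 49$ ($h = 7^{2} = 49$)
$u = - \frac{63}{16}$ ($u = \frac{63}{-16} = 63 \left(- \frac{1}{16}\right) = - \frac{63}{16} \approx -3.9375$)
$h + u^{2} = 49 + \left(- \frac{63}{16}\right)^{2} = 49 + \frac{3969}{256} = \frac{16513}{256}$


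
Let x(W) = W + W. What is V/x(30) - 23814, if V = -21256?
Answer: -362524/15 ≈ -24168.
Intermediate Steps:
x(W) = 2*W
V/x(30) - 23814 = -21256/(2*30) - 23814 = -21256/60 - 23814 = -21256*1/60 - 23814 = -5314/15 - 23814 = -362524/15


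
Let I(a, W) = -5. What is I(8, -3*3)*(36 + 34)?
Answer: -350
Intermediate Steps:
I(8, -3*3)*(36 + 34) = -5*(36 + 34) = -5*70 = -350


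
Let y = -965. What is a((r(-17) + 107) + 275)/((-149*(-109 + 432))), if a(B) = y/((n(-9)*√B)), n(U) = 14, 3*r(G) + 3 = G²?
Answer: 965*√1074/482425048 ≈ 6.5554e-5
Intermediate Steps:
r(G) = -1 + G²/3
a(B) = -965/(14*√B) (a(B) = -965*1/(14*√B) = -965/(14*√B))
a((r(-17) + 107) + 275)/((-149*(-109 + 432))) = (-965/(14*√(((-1 + (⅓)*(-17)²) + 107) + 275)))/((-149*(-109 + 432))) = (-965/(14*√(((-1 + (⅓)*289) + 107) + 275)))/((-149*323)) = -965/(14*√(((-1 + 289/3) + 107) + 275))/(-48127) = -965/(14*√((286/3 + 107) + 275))*(-1/48127) = -965/(14*√(607/3 + 275))*(-1/48127) = -965*√1074/10024*(-1/48127) = 965*√1074/482425048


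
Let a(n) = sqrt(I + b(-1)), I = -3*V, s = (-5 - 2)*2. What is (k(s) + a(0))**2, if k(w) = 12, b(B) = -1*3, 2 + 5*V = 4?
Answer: (60 + I*sqrt(105))**2/25 ≈ 139.8 + 49.185*I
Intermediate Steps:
V = 2/5 (V = -2/5 + (1/5)*4 = -2/5 + 4/5 = 2/5 ≈ 0.40000)
s = -14 (s = -7*2 = -14)
b(B) = -3
I = -6/5 (I = -3*2/5 = -6/5 ≈ -1.2000)
a(n) = I*sqrt(105)/5 (a(n) = sqrt(-6/5 - 3) = sqrt(-21/5) = I*sqrt(105)/5)
(k(s) + a(0))**2 = (12 + I*sqrt(105)/5)**2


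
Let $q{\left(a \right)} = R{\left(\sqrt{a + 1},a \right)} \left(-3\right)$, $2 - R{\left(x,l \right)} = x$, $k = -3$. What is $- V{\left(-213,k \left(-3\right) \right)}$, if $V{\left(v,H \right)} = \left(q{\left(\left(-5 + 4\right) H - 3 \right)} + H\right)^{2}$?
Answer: $90 - 18 i \sqrt{11} \approx 90.0 - 59.699 i$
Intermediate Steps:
$R{\left(x,l \right)} = 2 - x$
$q{\left(a \right)} = -6 + 3 \sqrt{1 + a}$ ($q{\left(a \right)} = \left(2 - \sqrt{a + 1}\right) \left(-3\right) = \left(2 - \sqrt{1 + a}\right) \left(-3\right) = -6 + 3 \sqrt{1 + a}$)
$V{\left(v,H \right)} = \left(-6 + H + 3 \sqrt{-2 - H}\right)^{2}$ ($V{\left(v,H \right)} = \left(\left(-6 + 3 \sqrt{1 + \left(\left(-5 + 4\right) H - 3\right)}\right) + H\right)^{2} = \left(\left(-6 + 3 \sqrt{1 - \left(3 + H\right)}\right) + H\right)^{2} = \left(\left(-6 + 3 \sqrt{-2 - H}\right) + H\right)^{2} = \left(-6 + H + 3 \sqrt{-2 - H}\right)^{2}$)
$- V{\left(-213,k \left(-3\right) \right)} = - \left(-6 - -9 + 3 \sqrt{-2 - \left(-3\right) \left(-3\right)}\right)^{2} = - \left(-6 + 9 + 3 \sqrt{-2 - 9}\right)^{2} = - \left(-6 + 9 + 3 \sqrt{-11}\right)^{2} = - \left(-6 + 9 + 3 i \sqrt{11}\right)^{2} = - \left(3 + 3 i \sqrt{11}\right)^{2}$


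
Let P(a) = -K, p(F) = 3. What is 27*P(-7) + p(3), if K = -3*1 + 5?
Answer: -51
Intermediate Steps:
K = 2 (K = -3 + 5 = 2)
P(a) = -2 (P(a) = -1*2 = -2)
27*P(-7) + p(3) = 27*(-2) + 3 = -54 + 3 = -51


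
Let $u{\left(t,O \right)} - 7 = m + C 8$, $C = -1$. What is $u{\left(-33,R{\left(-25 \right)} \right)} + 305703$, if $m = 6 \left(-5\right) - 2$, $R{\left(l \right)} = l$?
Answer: $305670$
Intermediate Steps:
$m = -32$ ($m = -30 - 2 = -32$)
$u{\left(t,O \right)} = -33$ ($u{\left(t,O \right)} = 7 - 40 = -33$)
$u{\left(-33,R{\left(-25 \right)} \right)} + 305703 = -33 + 305703 = 305670$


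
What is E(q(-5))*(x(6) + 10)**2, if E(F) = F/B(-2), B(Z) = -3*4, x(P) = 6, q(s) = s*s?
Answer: -1600/3 ≈ -533.33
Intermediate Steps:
q(s) = s**2
B(Z) = -12
E(F) = -F/12 (E(F) = F/(-12) = F*(-1/12) = -F/12)
E(q(-5))*(x(6) + 10)**2 = (-1/12*(-5)**2)*(6 + 10)**2 = -1/12*25*16**2 = -25/12*256 = -1600/3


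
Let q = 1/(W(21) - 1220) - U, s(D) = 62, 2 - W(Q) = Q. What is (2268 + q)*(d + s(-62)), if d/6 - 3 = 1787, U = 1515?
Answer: 10077898732/1239 ≈ 8.1339e+6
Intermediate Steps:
d = 10740 (d = 18 + 6*1787 = 18 + 10722 = 10740)
W(Q) = 2 - Q
q = -1877086/1239 (q = 1/((2 - 1*21) - 1220) - 1*1515 = 1/((2 - 21) - 1220) - 1515 = 1/(-19 - 1220) - 1515 = 1/(-1239) - 1515 = -1/1239 - 1515 = -1877086/1239 ≈ -1515.0)
(2268 + q)*(d + s(-62)) = (2268 - 1877086/1239)*(10740 + 62) = (932966/1239)*10802 = 10077898732/1239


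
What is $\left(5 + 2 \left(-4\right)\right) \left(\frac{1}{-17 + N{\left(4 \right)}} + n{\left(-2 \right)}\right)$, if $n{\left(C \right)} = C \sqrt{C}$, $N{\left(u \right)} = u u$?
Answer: $3 + 6 i \sqrt{2} \approx 3.0 + 8.4853 i$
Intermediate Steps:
$N{\left(u \right)} = u^{2}$
$n{\left(C \right)} = C^{\frac{3}{2}}$
$\left(5 + 2 \left(-4\right)\right) \left(\frac{1}{-17 + N{\left(4 \right)}} + n{\left(-2 \right)}\right) = \left(5 + 2 \left(-4\right)\right) \left(\frac{1}{-17 + 4^{2}} + \left(-2\right)^{\frac{3}{2}}\right) = \left(5 - 8\right) \left(\frac{1}{-17 + 16} - 2 i \sqrt{2}\right) = - 3 \left(\frac{1}{-1} - 2 i \sqrt{2}\right) = - 3 \left(-1 - 2 i \sqrt{2}\right) = 3 + 6 i \sqrt{2}$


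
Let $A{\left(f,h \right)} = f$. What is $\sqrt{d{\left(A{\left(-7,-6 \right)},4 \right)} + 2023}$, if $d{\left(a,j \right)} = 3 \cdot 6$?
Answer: $\sqrt{2041} \approx 45.177$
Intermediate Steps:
$d{\left(a,j \right)} = 18$
$\sqrt{d{\left(A{\left(-7,-6 \right)},4 \right)} + 2023} = \sqrt{18 + 2023} = \sqrt{2041}$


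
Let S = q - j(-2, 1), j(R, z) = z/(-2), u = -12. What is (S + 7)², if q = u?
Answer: 81/4 ≈ 20.250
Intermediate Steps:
q = -12
j(R, z) = -z/2 (j(R, z) = z*(-½) = -z/2)
S = -23/2 (S = -12 - (-1)/2 = -12 - 1*(-½) = -12 + ½ = -23/2 ≈ -11.500)
(S + 7)² = (-23/2 + 7)² = (-9/2)² = 81/4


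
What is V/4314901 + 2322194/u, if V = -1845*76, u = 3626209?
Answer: 9511570186814/15646732840309 ≈ 0.60789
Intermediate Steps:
V = -140220
V/4314901 + 2322194/u = -140220/4314901 + 2322194/3626209 = 9511570186814/15646732840309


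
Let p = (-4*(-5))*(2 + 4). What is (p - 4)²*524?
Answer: 7050944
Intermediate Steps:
p = 120 (p = 20*6 = 120)
(p - 4)²*524 = (120 - 4)²*524 = 116²*524 = 13456*524 = 7050944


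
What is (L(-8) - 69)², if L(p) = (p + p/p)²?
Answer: 400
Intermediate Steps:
L(p) = (1 + p)² (L(p) = (p + 1)² = (1 + p)²)
(L(-8) - 69)² = ((1 - 8)² - 69)² = ((-7)² - 69)² = (49 - 69)² = (-20)² = 400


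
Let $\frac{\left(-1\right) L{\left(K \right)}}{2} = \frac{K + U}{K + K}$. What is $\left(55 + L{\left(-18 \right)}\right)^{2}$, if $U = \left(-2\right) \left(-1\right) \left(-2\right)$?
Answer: $\frac{234256}{81} \approx 2892.1$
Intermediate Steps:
$U = -4$ ($U = 2 \left(-2\right) = -4$)
$L{\left(K \right)} = - \frac{-4 + K}{K}$ ($L{\left(K \right)} = - 2 \frac{K - 4}{K + K} = - 2 \frac{-4 + K}{2 K} = - \frac{-4 + K}{K}$)
$\left(55 + L{\left(-18 \right)}\right)^{2} = \left(55 + \frac{4 - -18}{-18}\right)^{2} = \left(55 - \frac{4 + 18}{18}\right)^{2} = \left(55 - \frac{11}{9}\right)^{2} = \left(\frac{484}{9}\right)^{2} = \frac{234256}{81}$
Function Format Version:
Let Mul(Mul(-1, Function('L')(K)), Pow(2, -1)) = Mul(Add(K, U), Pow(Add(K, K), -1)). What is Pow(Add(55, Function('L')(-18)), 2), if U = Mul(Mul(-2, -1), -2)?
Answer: Rational(234256, 81) ≈ 2892.1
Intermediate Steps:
U = -4 (U = Mul(2, -2) = -4)
Function('L')(K) = Mul(-1, Pow(K, -1), Add(-4, K)) (Function('L')(K) = Mul(-2, Mul(Add(K, -4), Pow(Add(K, K), -1))) = Mul(-2, Mul(Add(-4, K), Pow(Mul(2, K), -1))) = Mul(-2, Mul(Add(-4, K), Mul(Rational(1, 2), Pow(K, -1)))) = Mul(-2, Mul(Rational(1, 2), Pow(K, -1), Add(-4, K))) = Mul(-1, Pow(K, -1), Add(-4, K)))
Pow(Add(55, Function('L')(-18)), 2) = Pow(Add(55, Mul(Pow(-18, -1), Add(4, Mul(-1, -18)))), 2) = Pow(Add(55, Mul(Rational(-1, 18), Add(4, 18))), 2) = Pow(Add(55, Mul(Rational(-1, 18), 22)), 2) = Pow(Add(55, Rational(-11, 9)), 2) = Pow(Rational(484, 9), 2) = Rational(234256, 81)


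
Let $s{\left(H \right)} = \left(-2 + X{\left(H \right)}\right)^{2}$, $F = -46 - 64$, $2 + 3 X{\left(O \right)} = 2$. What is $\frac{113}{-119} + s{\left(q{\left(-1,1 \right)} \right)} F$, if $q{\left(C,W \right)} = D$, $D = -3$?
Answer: $- \frac{52473}{119} \approx -440.95$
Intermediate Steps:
$X{\left(O \right)} = 0$ ($X{\left(O \right)} = - \frac{2}{3} + \frac{1}{3} \cdot 2 = - \frac{2}{3} + \frac{2}{3} = 0$)
$q{\left(C,W \right)} = -3$
$F = -110$
$s{\left(H \right)} = 4$ ($s{\left(H \right)} = \left(-2 + 0\right)^{2} = \left(-2\right)^{2} = 4$)
$\frac{113}{-119} + s{\left(q{\left(-1,1 \right)} \right)} F = \frac{113}{-119} + 4 \left(-110\right) = 113 \left(- \frac{1}{119}\right) - 440 = - \frac{113}{119} - 440 = - \frac{52473}{119}$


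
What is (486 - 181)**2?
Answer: 93025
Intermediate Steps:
(486 - 181)**2 = 305**2 = 93025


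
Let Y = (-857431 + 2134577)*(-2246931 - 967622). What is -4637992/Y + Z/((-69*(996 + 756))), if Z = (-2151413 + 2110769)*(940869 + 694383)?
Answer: 1894871560606486288510/3446528218067051 ≈ 5.4979e+5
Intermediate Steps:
Z = -66463182288 (Z = -40644*1635252 = -66463182288)
Y = -4105453505738 (Y = 1277146*(-3214553) = -4105453505738)
-4637992/Y + Z/((-69*(996 + 756))) = -4637992/(-4105453505738) - 66463182288*(-1/(69*(996 + 756))) = -4637992*(-1/4105453505738) - 66463182288/((-69*1752)) = 2318996/2052726752869 - 66463182288/(-120888) = 2318996/2052726752869 - 66463182288*(-1/120888) = 2318996/2052726752869 + 923099754/1679 = 1894871560606486288510/3446528218067051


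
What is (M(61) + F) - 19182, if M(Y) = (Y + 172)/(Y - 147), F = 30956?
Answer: 1012331/86 ≈ 11771.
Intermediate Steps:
M(Y) = (172 + Y)/(-147 + Y)
(M(61) + F) - 19182 = ((172 + 61)/(-147 + 61) + 30956) - 19182 = (233/(-86) + 30956) - 19182 = (-1/86*233 + 30956) - 19182 = (-233/86 + 30956) - 19182 = 2661983/86 - 19182 = 1012331/86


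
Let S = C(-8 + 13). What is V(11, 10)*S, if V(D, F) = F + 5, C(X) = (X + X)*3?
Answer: 450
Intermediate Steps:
C(X) = 6*X (C(X) = (2*X)*3 = 6*X)
V(D, F) = 5 + F
S = 30 (S = 6*(-8 + 13) = 6*5 = 30)
V(11, 10)*S = (5 + 10)*30 = 15*30 = 450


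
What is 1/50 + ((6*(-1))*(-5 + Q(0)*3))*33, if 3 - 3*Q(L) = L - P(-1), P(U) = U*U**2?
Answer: 29701/50 ≈ 594.02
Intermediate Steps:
P(U) = U**3
Q(L) = 2/3 - L/3 (Q(L) = 1 - (L - 1*(-1)**3)/3 = 1 - (L - 1*(-1))/3 = 1 - (L + 1)/3 = 1 - (1 + L)/3 = 1 + (-1/3 - L/3) = 2/3 - L/3)
1/50 + ((6*(-1))*(-5 + Q(0)*3))*33 = 1/50 + ((6*(-1))*(-5 + (2/3 - 1/3*0)*3))*33 = 1/50 - 6*(-5 + (2/3 + 0)*3)*33 = 1/50 - 6*(-5 + (2/3)*3)*33 = 1/50 - 6*(-5 + 2)*33 = 1/50 - 6*(-3)*33 = 1/50 + 18*33 = 1/50 + 594 = 29701/50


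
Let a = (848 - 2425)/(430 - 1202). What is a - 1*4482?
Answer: -3458527/772 ≈ -4480.0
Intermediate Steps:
a = 1577/772 (a = -1577/(-772) = -1577*(-1/772) = 1577/772 ≈ 2.0427)
a - 1*4482 = 1577/772 - 1*4482 = 1577/772 - 4482 = -3458527/772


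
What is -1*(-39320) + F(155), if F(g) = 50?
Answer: 39370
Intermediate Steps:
-1*(-39320) + F(155) = -1*(-39320) + 50 = 39320 + 50 = 39370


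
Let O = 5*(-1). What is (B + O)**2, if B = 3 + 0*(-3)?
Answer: 4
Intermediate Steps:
B = 3 (B = 3 + 0 = 3)
O = -5
(B + O)**2 = (3 - 5)**2 = (-2)**2 = 4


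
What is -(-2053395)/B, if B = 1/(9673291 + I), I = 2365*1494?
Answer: 27118368460395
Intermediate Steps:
I = 3533310
B = 1/13206601 (B = 1/(9673291 + 3533310) = 1/13206601 ≈ 7.5720e-8)
-(-2053395)/B = -(-2053395)/1/13206601 = -(-2053395)*13206601 = -1*(-27118368460395) = 27118368460395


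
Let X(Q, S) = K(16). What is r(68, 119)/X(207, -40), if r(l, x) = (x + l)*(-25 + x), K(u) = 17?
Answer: 1034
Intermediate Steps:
X(Q, S) = 17
r(l, x) = (-25 + x)*(l + x) (r(l, x) = (l + x)*(-25 + x) = (-25 + x)*(l + x))
r(68, 119)/X(207, -40) = (119² - 25*68 - 25*119 + 68*119)/17 = (14161 - 1700 - 2975 + 8092)*(1/17) = 17578*(1/17) = 1034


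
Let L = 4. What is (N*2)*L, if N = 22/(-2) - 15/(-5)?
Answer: -64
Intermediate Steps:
N = -8 (N = 22*(-½) - 15*(-⅕) = -11 + 3 = -8)
(N*2)*L = -8*2*4 = -16*4 = -64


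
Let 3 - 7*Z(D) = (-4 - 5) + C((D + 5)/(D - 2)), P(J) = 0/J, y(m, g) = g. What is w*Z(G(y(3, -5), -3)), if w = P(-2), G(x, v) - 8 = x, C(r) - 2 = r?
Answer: 0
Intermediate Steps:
P(J) = 0
C(r) = 2 + r
G(x, v) = 8 + x
Z(D) = 10/7 - (5 + D)/(7*(-2 + D)) (Z(D) = 3/7 - ((-4 - 5) + (2 + (D + 5)/(D - 2)))/7 = 3/7 - (-9 + (2 + (5 + D)/(-2 + D)))/7 = 3/7 - (-7 + (5 + D)/(-2 + D))/7 = 3/7 + (1 - (5 + D)/(7*(-2 + D))) = 10/7 - (5 + D)/(7*(-2 + D)))
w = 0
w*Z(G(y(3, -5), -3)) = 0*((-25 + 9*(8 - 5))/(7*(-2 + (8 - 5)))) = 0*((-25 + 9*3)/(7*(-2 + 3))) = 0*((1/7)*(-25 + 27)/1) = 0*((1/7)*1*2) = 0*(2/7) = 0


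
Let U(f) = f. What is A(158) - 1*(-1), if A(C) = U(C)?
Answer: 159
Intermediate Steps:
A(C) = C
A(158) - 1*(-1) = 158 - 1*(-1) = 158 + 1 = 159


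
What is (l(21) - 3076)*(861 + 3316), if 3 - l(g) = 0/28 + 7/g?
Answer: -38511940/3 ≈ -1.2837e+7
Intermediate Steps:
l(g) = 3 - 7/g (l(g) = 3 - (0/28 + 7/g) = 3 - (0*(1/28) + 7/g) = 3 - (0 + 7/g) = 3 - 7/g)
(l(21) - 3076)*(861 + 3316) = ((3 - 7/21) - 3076)*(861 + 3316) = ((3 - 7*1/21) - 3076)*4177 = ((3 - ⅓) - 3076)*4177 = (8/3 - 3076)*4177 = -9220/3*4177 = -38511940/3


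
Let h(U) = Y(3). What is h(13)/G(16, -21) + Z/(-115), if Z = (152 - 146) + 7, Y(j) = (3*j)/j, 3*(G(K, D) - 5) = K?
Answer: 632/3565 ≈ 0.17728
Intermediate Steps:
G(K, D) = 5 + K/3
Y(j) = 3
Z = 13 (Z = 6 + 7 = 13)
h(U) = 3
h(13)/G(16, -21) + Z/(-115) = 3/(5 + (1/3)*16) + 13/(-115) = 3/(5 + 16/3) + 13*(-1/115) = 3/(31/3) - 13/115 = 3*(3/31) - 13/115 = 9/31 - 13/115 = 632/3565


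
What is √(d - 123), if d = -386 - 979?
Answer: 4*I*√93 ≈ 38.575*I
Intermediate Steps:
d = -1365
√(d - 123) = √(-1365 - 123) = √(-1488) = 4*I*√93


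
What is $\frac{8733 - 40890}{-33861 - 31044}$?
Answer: $\frac{10719}{21635} \approx 0.49545$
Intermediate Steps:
$\frac{8733 - 40890}{-33861 - 31044} = - \frac{32157}{-64905} = \left(-32157\right) \left(- \frac{1}{64905}\right) = \frac{10719}{21635}$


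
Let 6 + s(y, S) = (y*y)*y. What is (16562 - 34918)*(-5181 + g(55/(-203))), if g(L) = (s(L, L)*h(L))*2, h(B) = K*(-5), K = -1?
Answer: 804816372355892/8365427 ≈ 9.6207e+7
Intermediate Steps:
s(y, S) = -6 + y³ (s(y, S) = -6 + (y*y)*y = -6 + y²*y = -6 + y³)
h(B) = 5 (h(B) = -1*(-5) = 5)
g(L) = -60 + 10*L³ (g(L) = ((-6 + L³)*5)*2 = (-30 + 5*L³)*2 = -60 + 10*L³)
(16562 - 34918)*(-5181 + g(55/(-203))) = (16562 - 34918)*(-5181 + (-60 + 10*(55/(-203))³)) = -18356*(-5181 + (-60 + 10*(55*(-1/203))³)) = -18356*(-5181 + (-60 + 10*(-55/203)³)) = -18356*(-5181 + (-60 + 10*(-166375/8365427))) = -18356*(-5181 + (-60 - 1663750/8365427)) = -18356*(-5181 - 503589370/8365427) = -18356*(-43844866657/8365427) = 804816372355892/8365427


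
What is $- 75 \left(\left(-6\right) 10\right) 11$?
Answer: $49500$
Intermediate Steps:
$- 75 \left(\left(-6\right) 10\right) 11 = \left(-75\right) \left(-60\right) 11 = 4500 \cdot 11 = 49500$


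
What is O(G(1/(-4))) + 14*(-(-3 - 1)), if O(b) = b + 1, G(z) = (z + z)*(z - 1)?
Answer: 461/8 ≈ 57.625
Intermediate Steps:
G(z) = 2*z*(-1 + z) (G(z) = (2*z)*(-1 + z) = 2*z*(-1 + z))
O(b) = 1 + b
O(G(1/(-4))) + 14*(-(-3 - 1)) = (1 + 2*(-1 + 1/(-4))/(-4)) + 14*(-(-3 - 1)) = (1 + 2*(-1/4)*(-1 - 1/4)) + 14*(-1*(-4)) = (1 + 2*(-1/4)*(-5/4)) + 14*4 = (1 + 5/8) + 56 = 13/8 + 56 = 461/8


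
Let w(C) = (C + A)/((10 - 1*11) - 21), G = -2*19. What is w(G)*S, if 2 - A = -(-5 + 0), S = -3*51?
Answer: -6273/22 ≈ -285.14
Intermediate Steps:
S = -153
A = -3 (A = 2 - (-1)*(-5 + 0) = 2 - (-1)*(-5) = 2 - 1*5 = 2 - 5 = -3)
G = -38
w(C) = 3/22 - C/22 (w(C) = (C - 3)/((10 - 1*11) - 21) = (-3 + C)/((10 - 11) - 21) = (-3 + C)/(-1 - 21) = (-3 + C)/(-22) = (-3 + C)*(-1/22) = 3/22 - C/22)
w(G)*S = (3/22 - 1/22*(-38))*(-153) = (3/22 + 19/11)*(-153) = (41/22)*(-153) = -6273/22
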